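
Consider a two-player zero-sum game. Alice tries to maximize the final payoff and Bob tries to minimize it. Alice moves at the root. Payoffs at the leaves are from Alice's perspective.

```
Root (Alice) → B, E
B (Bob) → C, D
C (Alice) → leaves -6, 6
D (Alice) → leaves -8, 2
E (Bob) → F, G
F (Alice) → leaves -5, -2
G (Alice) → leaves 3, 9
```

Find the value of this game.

2

C (Alice): max(-6, 6) = 6
D (Alice): max(-8, 2) = 2
B (Bob): min(6, 2) = 2
F (Alice): max(-5, -2) = -2
G (Alice): max(3, 9) = 9
E (Bob): min(-2, 9) = -2
Root (Alice): max(2, -2) = 2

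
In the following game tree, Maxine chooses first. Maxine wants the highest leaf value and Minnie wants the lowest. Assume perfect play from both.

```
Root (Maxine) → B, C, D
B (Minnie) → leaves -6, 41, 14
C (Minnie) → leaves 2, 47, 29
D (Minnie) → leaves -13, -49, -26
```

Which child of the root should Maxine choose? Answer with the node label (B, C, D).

B (Minnie): min(-6, 41, 14) = -6
C (Minnie): min(2, 47, 29) = 2
D (Minnie): min(-13, -49, -26) = -49
Root (Maxine): max(-6, 2, -49) = 2
Maxine picks the child with the highest value: C (value 2).

C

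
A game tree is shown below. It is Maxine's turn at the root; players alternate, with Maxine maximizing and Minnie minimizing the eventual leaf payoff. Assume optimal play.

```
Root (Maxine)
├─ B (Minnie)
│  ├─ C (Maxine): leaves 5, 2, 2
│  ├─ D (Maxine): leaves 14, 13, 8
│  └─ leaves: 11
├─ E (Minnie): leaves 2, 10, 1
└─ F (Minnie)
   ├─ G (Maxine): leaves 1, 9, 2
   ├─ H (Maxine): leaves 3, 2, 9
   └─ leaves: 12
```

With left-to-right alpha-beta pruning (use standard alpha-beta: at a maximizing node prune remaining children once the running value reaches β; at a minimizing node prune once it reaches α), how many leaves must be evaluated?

C [α=-∞,β=+∞]: v=5
D [α=-∞,β=5]: v=14 after child 1 ≥ β → β-cutoff, skip 2
B [α=-∞,β=+∞]: v=5
E [α=5,β=+∞]: v=2 after child 1 ≤ α → α-cutoff, skip 2
G [α=5,β=+∞]: v=9
H [α=5,β=9]: v=9
F [α=5,β=+∞]: v=9
Root [α=-∞,β=+∞]: v=9
Leaves evaluated: 13 of 17.

13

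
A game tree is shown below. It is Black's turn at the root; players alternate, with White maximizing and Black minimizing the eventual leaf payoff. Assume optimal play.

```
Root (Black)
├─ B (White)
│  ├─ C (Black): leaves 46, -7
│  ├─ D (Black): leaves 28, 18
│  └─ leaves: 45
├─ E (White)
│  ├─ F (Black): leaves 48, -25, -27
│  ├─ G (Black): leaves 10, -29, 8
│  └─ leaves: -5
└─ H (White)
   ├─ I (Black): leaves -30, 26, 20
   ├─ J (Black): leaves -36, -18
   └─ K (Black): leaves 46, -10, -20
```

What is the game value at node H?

-20

I: min(-30, 26, 20) = -30
J: min(-36, -18) = -36
K: min(46, -10, -20) = -20
H: max(-30, -36, -20) = -20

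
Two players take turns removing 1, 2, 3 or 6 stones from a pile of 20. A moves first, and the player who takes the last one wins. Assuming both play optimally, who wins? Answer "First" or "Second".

Second

W/L table (W = player to move can force a win):
i:   0  1  2  3  4  5  6  7  8  9 10 11 12 13 14 15 16 17 18 19 20
     L  W  W  W  L  W  W  W  L  W  W  W  L  W  W  W  L  W  W  W  L
Position 20 is L, so the second player wins.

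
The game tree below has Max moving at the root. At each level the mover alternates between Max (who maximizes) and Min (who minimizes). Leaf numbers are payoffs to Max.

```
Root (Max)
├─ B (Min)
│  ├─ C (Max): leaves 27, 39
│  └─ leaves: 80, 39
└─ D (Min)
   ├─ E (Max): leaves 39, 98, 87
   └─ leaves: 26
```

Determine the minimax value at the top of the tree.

C (Max): max(27, 39) = 39
B (Min): min(39, 80, 39) = 39
E (Max): max(39, 98, 87) = 98
D (Min): min(98, 26) = 26
Root (Max): max(39, 26) = 39

39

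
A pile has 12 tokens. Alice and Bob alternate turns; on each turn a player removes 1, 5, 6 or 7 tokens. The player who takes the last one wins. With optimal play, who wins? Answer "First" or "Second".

W/L table (W = player to move can force a win):
i:   0  1  2  3  4  5  6  7  8  9 10 11 12
     L  W  L  W  L  W  W  W  W  W  W  W  L
Position 12 is L, so the second player wins.

Second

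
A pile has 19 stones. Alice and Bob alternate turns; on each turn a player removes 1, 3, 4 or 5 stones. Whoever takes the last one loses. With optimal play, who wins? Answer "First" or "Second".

Compute winning (W) and losing (L) positions by backward induction:
i:   0  1  2  3  4  5  6  7  8  9 10 11 12 13 14 15 16 17 18 19
     W  L  W  L  W  W  W  W  W  L  W  L  W  W  W  W  W  L  W  L
Position 19 is L, so the second player wins.

Second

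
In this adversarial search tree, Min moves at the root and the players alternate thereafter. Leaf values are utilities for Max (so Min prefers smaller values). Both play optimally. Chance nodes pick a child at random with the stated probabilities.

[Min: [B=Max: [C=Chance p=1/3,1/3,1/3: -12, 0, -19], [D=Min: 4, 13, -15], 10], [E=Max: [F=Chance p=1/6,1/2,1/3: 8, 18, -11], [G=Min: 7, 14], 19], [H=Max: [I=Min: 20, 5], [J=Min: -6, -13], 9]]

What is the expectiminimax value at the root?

9

C (Chance): 1/3·-12 + 1/3·0 + 1/3·-19 = -10.33
D (Min): min(4, 13, -15) = -15
B (Max): max(-10.33, -15, 10) = 10
F (Chance): 1/6·8 + 1/2·18 + 1/3·-11 = 6.67
G (Min): min(7, 14) = 7
E (Max): max(6.67, 7, 19) = 19
I (Min): min(20, 5) = 5
J (Min): min(-6, -13) = -13
H (Max): max(5, -13, 9) = 9
Root (Min): min(10, 19, 9) = 9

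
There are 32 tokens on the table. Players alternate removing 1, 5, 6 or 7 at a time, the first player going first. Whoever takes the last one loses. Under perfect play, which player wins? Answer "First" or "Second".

i:   0  1  2  3  4  5  6  7  8  9 10 11 12 13 14 15 16 17 18 19 20 21 22 23 24 25 26 27 28 29 30 31 32
     W  L  W  L  W  L  W  W  W  W  W  W  W  L  W  L  W  L  W  W  W  W  W  W  W  L  W  L  W  L  W  W  W
Position 32 is W, so the first player wins.

First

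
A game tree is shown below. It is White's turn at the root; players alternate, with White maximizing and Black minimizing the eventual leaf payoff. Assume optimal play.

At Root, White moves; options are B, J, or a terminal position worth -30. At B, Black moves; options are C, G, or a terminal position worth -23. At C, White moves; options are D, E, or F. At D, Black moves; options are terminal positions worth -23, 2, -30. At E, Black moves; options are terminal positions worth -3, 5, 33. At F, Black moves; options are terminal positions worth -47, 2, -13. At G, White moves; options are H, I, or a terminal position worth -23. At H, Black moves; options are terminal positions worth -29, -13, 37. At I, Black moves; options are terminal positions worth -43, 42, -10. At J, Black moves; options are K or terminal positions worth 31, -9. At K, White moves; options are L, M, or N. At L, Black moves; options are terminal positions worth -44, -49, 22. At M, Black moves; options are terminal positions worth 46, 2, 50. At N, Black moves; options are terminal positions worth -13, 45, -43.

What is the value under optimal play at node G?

H: min(-29, -13, 37) = -29
I: min(-43, 42, -10) = -43
G: max(-29, -43, -23) = -23

-23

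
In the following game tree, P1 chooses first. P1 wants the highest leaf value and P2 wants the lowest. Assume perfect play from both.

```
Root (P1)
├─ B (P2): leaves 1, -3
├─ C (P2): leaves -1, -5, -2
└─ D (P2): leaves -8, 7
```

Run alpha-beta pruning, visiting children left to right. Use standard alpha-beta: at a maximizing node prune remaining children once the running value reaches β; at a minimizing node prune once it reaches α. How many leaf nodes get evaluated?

B [α=-∞,β=+∞]: v=-3
C [α=-3,β=+∞]: v=-5 after child 2 ≤ α → α-cutoff, skip 1
D [α=-3,β=+∞]: v=-8 after child 1 ≤ α → α-cutoff, skip 1
Root [α=-∞,β=+∞]: v=-3
Leaves evaluated: 5 of 7.

5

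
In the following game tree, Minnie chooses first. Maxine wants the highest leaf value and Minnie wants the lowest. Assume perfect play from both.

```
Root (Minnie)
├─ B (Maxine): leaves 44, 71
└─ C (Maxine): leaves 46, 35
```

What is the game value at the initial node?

B (Maxine): max(44, 71) = 71
C (Maxine): max(46, 35) = 46
Root (Minnie): min(71, 46) = 46

46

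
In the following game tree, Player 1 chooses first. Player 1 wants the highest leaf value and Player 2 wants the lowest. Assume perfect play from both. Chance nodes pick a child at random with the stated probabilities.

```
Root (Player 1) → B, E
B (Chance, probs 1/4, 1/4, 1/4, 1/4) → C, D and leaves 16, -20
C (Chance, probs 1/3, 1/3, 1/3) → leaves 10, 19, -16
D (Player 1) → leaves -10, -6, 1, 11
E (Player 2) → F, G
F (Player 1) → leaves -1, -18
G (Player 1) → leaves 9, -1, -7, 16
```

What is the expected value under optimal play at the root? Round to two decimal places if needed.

2.83

C (Chance): 1/3·10 + 1/3·19 + 1/3·-16 = 4.33
D (Player 1): max(-10, -6, 1, 11) = 11
B (Chance): 1/4·4.33 + 1/4·11 + 1/4·16 + 1/4·-20 = 2.83
F (Player 1): max(-1, -18) = -1
G (Player 1): max(9, -1, -7, 16) = 16
E (Player 2): min(-1, 16) = -1
Root (Player 1): max(2.83, -1) = 2.83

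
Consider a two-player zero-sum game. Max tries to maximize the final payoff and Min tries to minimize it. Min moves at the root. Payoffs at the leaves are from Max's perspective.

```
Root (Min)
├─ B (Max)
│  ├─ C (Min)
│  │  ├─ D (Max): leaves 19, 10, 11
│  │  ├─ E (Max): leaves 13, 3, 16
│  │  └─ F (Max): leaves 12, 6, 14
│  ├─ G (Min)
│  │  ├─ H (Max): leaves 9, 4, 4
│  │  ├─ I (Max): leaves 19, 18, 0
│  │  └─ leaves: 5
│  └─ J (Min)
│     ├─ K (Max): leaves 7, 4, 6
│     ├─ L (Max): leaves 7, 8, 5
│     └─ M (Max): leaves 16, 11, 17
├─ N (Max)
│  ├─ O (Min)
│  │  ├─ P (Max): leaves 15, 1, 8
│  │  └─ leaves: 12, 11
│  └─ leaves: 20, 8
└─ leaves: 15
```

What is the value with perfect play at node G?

5

H: max(9, 4, 4) = 9
I: max(19, 18, 0) = 19
G: min(9, 19, 5) = 5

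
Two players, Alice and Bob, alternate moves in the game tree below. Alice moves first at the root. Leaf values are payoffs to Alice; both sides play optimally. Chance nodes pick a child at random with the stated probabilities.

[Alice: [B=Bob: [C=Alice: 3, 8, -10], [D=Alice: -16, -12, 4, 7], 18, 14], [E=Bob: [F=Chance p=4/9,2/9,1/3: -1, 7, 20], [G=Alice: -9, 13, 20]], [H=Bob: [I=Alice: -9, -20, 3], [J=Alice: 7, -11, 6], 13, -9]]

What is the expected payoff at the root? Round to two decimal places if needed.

C (Alice): max(3, 8, -10) = 8
D (Alice): max(-16, -12, 4, 7) = 7
B (Bob): min(8, 7, 18, 14) = 7
F (Chance): 4/9·-1 + 2/9·7 + 1/3·20 = 7.78
G (Alice): max(-9, 13, 20) = 20
E (Bob): min(7.78, 20) = 7.78
I (Alice): max(-9, -20, 3) = 3
J (Alice): max(7, -11, 6) = 7
H (Bob): min(3, 7, 13, -9) = -9
Root (Alice): max(7, 7.78, -9) = 7.78

7.78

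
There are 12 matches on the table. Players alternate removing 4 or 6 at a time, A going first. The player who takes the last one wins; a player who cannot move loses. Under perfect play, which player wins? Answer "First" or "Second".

Mark each pile size as W (mover wins) or L (mover loses):
i:   0  1  2  3  4  5  6  7  8  9 10 11 12
     L  L  L  L  W  W  W  W  W  W  L  L  L
Position 12 is L, so the second player wins.

Second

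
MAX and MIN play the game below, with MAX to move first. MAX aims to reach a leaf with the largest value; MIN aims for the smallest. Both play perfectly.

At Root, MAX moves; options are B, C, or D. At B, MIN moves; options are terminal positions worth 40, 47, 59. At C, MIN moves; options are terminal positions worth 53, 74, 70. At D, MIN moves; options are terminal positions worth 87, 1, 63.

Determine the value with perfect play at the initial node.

53

B (MIN): min(40, 47, 59) = 40
C (MIN): min(53, 74, 70) = 53
D (MIN): min(87, 1, 63) = 1
Root (MAX): max(40, 53, 1) = 53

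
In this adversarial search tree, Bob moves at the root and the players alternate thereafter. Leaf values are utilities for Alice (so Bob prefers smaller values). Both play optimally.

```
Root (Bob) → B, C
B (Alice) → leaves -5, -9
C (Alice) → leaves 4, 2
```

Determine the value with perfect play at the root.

B (Alice): max(-5, -9) = -5
C (Alice): max(4, 2) = 4
Root (Bob): min(-5, 4) = -5

-5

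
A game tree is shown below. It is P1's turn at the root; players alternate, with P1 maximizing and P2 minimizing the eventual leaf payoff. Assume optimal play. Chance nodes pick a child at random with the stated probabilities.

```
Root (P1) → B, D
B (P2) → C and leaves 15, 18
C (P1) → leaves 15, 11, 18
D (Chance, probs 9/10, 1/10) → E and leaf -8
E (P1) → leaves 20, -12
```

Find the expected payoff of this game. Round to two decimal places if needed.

17.2

C (P1): max(15, 11, 18) = 18
B (P2): min(18, 15, 18) = 15
E (P1): max(20, -12) = 20
D (Chance): 9/10·20 + 1/10·-8 = 17.2
Root (P1): max(15, 17.2) = 17.2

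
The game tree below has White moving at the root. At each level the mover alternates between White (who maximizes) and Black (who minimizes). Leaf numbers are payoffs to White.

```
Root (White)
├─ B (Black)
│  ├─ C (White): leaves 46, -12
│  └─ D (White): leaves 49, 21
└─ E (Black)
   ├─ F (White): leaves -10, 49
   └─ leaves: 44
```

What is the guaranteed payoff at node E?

44

F: max(-10, 49) = 49
E: min(49, 44) = 44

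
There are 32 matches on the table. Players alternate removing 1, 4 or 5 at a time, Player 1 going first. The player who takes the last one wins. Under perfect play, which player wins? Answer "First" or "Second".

Positions where the player to move wins (W) vs loses (L):
i:   0  1  2  3  4  5  6  7  8  9 10 11 12 13 14 15 16 17 18 19 20 21 22 23 24 25 26 27 28 29 30 31 32
     L  W  L  W  W  W  W  W  L  W  L  W  W  W  W  W  L  W  L  W  W  W  W  W  L  W  L  W  W  W  W  W  L
Position 32 is L, so the second player wins.

Second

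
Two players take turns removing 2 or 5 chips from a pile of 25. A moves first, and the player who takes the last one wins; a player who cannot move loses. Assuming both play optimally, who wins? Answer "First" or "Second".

i:   0  1  2  3  4  5  6  7  8  9 10 11 12 13 14 15 16 17 18 19 20 21 22 23 24 25
     L  L  W  W  L  W  W  L  L  W  W  L  W  W  L  L  W  W  L  W  W  L  L  W  W  L
Position 25 is L, so the second player wins.

Second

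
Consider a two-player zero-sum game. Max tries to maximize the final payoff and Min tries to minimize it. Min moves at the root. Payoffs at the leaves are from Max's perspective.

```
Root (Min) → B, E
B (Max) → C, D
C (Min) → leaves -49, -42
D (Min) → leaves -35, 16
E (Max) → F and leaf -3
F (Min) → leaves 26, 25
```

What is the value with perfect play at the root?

-35

C (Min): min(-49, -42) = -49
D (Min): min(-35, 16) = -35
B (Max): max(-49, -35) = -35
F (Min): min(26, 25) = 25
E (Max): max(25, -3) = 25
Root (Min): min(-35, 25) = -35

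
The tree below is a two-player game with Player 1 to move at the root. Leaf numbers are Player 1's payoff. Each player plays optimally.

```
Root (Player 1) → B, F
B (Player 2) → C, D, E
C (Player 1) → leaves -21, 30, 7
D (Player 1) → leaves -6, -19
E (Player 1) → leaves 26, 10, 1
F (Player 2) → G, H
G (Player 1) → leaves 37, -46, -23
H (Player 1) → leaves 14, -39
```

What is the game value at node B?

C: max(-21, 30, 7) = 30
D: max(-6, -19) = -6
E: max(26, 10, 1) = 26
B: min(30, -6, 26) = -6

-6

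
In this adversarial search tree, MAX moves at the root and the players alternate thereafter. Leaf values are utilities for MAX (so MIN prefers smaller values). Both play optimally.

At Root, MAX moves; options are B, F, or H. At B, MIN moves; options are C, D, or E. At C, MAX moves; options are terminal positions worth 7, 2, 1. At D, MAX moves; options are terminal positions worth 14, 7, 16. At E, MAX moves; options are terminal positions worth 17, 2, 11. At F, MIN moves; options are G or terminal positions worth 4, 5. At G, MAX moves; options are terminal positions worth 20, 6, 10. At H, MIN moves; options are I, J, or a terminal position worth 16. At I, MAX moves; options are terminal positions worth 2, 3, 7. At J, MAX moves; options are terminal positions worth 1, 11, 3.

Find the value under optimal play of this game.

7

C (MAX): max(7, 2, 1) = 7
D (MAX): max(14, 7, 16) = 16
E (MAX): max(17, 2, 11) = 17
B (MIN): min(7, 16, 17) = 7
G (MAX): max(20, 6, 10) = 20
F (MIN): min(20, 4, 5) = 4
I (MAX): max(2, 3, 7) = 7
J (MAX): max(1, 11, 3) = 11
H (MIN): min(7, 11, 16) = 7
Root (MAX): max(7, 4, 7) = 7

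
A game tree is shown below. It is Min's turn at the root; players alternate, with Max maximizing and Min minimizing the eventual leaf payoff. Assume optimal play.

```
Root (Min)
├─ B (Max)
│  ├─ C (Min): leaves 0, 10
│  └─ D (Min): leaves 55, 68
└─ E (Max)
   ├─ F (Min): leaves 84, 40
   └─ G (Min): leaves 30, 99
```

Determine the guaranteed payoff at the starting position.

C (Min): min(0, 10) = 0
D (Min): min(55, 68) = 55
B (Max): max(0, 55) = 55
F (Min): min(84, 40) = 40
G (Min): min(30, 99) = 30
E (Max): max(40, 30) = 40
Root (Min): min(55, 40) = 40

40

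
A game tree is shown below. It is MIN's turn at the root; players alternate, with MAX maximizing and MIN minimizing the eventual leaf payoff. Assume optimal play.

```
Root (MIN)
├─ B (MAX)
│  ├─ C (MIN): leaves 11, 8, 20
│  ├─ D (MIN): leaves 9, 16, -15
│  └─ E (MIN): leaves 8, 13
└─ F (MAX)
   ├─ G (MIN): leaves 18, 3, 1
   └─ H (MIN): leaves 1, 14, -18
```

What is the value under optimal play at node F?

1

G: min(18, 3, 1) = 1
H: min(1, 14, -18) = -18
F: max(1, -18) = 1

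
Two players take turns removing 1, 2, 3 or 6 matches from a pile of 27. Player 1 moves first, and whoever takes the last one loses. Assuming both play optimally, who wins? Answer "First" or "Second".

W/L table (W = player to move can force a win):
i:   0  1  2  3  4  5  6  7  8  9 10 11 12 13 14 15 16 17 18 19 20 21 22 23 24 25 26 27
     W  L  W  W  W  L  W  W  W  L  W  W  W  L  W  W  W  L  W  W  W  L  W  W  W  L  W  W
Position 27 is W, so the first player wins.

First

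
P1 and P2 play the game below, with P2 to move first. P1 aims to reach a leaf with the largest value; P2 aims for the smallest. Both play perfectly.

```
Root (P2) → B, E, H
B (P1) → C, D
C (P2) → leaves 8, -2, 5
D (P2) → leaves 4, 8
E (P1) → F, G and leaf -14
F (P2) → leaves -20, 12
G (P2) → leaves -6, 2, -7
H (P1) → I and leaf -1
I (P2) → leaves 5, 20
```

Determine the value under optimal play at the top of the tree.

C (P2): min(8, -2, 5) = -2
D (P2): min(4, 8) = 4
B (P1): max(-2, 4) = 4
F (P2): min(-20, 12) = -20
G (P2): min(-6, 2, -7) = -7
E (P1): max(-20, -7, -14) = -7
I (P2): min(5, 20) = 5
H (P1): max(5, -1) = 5
Root (P2): min(4, -7, 5) = -7

-7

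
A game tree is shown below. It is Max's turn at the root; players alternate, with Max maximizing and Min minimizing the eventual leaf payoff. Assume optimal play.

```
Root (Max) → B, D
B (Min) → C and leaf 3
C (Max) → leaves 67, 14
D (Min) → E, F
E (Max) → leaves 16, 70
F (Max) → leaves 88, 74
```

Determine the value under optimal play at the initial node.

70

C (Max): max(67, 14) = 67
B (Min): min(67, 3) = 3
E (Max): max(16, 70) = 70
F (Max): max(88, 74) = 88
D (Min): min(70, 88) = 70
Root (Max): max(3, 70) = 70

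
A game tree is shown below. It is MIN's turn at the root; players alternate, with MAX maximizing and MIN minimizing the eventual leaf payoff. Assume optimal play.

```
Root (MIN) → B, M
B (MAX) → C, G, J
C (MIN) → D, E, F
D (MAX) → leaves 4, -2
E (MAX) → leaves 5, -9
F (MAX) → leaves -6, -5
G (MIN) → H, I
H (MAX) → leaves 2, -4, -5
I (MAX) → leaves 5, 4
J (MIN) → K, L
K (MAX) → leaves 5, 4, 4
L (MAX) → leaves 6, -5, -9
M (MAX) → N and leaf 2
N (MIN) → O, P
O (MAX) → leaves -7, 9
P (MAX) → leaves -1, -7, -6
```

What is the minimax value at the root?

D (MAX): max(4, -2) = 4
E (MAX): max(5, -9) = 5
F (MAX): max(-6, -5) = -5
C (MIN): min(4, 5, -5) = -5
H (MAX): max(2, -4, -5) = 2
I (MAX): max(5, 4) = 5
G (MIN): min(2, 5) = 2
K (MAX): max(5, 4, 4) = 5
L (MAX): max(6, -5, -9) = 6
J (MIN): min(5, 6) = 5
B (MAX): max(-5, 2, 5) = 5
O (MAX): max(-7, 9) = 9
P (MAX): max(-1, -7, -6) = -1
N (MIN): min(9, -1) = -1
M (MAX): max(-1, 2) = 2
Root (MIN): min(5, 2) = 2

2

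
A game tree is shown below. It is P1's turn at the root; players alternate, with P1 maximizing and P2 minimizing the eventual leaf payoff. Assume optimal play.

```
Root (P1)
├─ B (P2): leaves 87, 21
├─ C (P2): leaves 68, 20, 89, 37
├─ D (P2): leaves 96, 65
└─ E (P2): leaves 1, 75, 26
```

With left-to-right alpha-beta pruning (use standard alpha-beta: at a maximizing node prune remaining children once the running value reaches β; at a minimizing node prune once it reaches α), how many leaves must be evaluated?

B [α=-∞,β=+∞]: v=21
C [α=21,β=+∞]: v=20 after child 2 ≤ α → α-cutoff, skip 2
D [α=21,β=+∞]: v=65
E [α=65,β=+∞]: v=1 after child 1 ≤ α → α-cutoff, skip 2
Root [α=-∞,β=+∞]: v=65
Leaves evaluated: 7 of 11.

7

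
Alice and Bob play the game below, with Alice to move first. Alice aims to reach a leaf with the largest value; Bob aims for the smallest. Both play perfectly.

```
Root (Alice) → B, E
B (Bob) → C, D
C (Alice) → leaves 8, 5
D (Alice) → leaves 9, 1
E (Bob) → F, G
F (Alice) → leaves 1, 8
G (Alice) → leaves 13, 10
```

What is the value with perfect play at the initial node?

8

C (Alice): max(8, 5) = 8
D (Alice): max(9, 1) = 9
B (Bob): min(8, 9) = 8
F (Alice): max(1, 8) = 8
G (Alice): max(13, 10) = 13
E (Bob): min(8, 13) = 8
Root (Alice): max(8, 8) = 8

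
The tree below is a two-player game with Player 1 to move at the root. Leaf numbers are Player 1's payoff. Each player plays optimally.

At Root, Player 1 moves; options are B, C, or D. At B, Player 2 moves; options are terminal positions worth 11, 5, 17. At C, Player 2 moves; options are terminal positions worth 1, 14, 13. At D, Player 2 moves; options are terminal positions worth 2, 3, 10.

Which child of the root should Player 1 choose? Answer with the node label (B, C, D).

B (Player 2): min(11, 5, 17) = 5
C (Player 2): min(1, 14, 13) = 1
D (Player 2): min(2, 3, 10) = 2
Root (Player 1): max(5, 1, 2) = 5
Player 1 picks the child with the highest value: B (value 5).

B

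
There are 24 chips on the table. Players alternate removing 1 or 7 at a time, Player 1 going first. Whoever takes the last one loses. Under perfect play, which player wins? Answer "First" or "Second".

W/L table (W = player to move can force a win):
i:   0  1  2  3  4  5  6  7  8  9 10 11 12 13 14 15 16 17 18 19 20 21 22 23 24
     W  L  W  L  W  L  W  L  W  L  W  L  W  L  W  L  W  L  W  L  W  L  W  L  W
Position 24 is W, so the first player wins.

First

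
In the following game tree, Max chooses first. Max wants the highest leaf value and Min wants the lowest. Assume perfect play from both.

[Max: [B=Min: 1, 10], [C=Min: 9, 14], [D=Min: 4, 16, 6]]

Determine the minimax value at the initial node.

9

B (Min): min(1, 10) = 1
C (Min): min(9, 14) = 9
D (Min): min(4, 16, 6) = 4
Root (Max): max(1, 9, 4) = 9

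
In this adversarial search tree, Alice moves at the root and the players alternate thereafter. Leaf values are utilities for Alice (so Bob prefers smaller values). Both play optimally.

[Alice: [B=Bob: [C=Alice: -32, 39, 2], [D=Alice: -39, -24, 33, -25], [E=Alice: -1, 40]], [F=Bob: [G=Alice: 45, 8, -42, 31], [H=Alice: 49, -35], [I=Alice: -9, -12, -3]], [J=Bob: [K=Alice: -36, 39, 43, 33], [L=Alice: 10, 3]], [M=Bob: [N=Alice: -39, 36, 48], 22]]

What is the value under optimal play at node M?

22

N: max(-39, 36, 48) = 48
M: min(48, 22) = 22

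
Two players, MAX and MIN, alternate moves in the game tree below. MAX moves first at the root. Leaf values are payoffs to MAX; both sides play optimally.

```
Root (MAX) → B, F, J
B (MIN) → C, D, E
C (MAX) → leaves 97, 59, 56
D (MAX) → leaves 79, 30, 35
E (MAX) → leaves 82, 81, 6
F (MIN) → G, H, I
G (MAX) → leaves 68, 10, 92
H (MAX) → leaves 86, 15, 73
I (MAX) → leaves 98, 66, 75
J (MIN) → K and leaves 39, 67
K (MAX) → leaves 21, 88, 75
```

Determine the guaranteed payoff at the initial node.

C (MAX): max(97, 59, 56) = 97
D (MAX): max(79, 30, 35) = 79
E (MAX): max(82, 81, 6) = 82
B (MIN): min(97, 79, 82) = 79
G (MAX): max(68, 10, 92) = 92
H (MAX): max(86, 15, 73) = 86
I (MAX): max(98, 66, 75) = 98
F (MIN): min(92, 86, 98) = 86
K (MAX): max(21, 88, 75) = 88
J (MIN): min(88, 39, 67) = 39
Root (MAX): max(79, 86, 39) = 86

86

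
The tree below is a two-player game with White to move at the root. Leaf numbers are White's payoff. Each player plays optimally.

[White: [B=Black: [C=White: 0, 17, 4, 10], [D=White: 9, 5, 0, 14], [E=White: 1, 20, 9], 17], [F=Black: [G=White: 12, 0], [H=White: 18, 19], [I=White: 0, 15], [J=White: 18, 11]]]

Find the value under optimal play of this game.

14

C (White): max(0, 17, 4, 10) = 17
D (White): max(9, 5, 0, 14) = 14
E (White): max(1, 20, 9) = 20
B (Black): min(17, 14, 20, 17) = 14
G (White): max(12, 0) = 12
H (White): max(18, 19) = 19
I (White): max(0, 15) = 15
J (White): max(18, 11) = 18
F (Black): min(12, 19, 15, 18) = 12
Root (White): max(14, 12) = 14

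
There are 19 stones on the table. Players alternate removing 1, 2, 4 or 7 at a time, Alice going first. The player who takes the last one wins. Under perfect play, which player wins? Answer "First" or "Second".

First

Compute winning (W) and losing (L) positions by backward induction:
i:   0  1  2  3  4  5  6  7  8  9 10 11 12 13 14 15 16 17 18 19
     L  W  W  L  W  W  L  W  W  L  W  W  L  W  W  L  W  W  L  W
Position 19 is W, so the first player wins.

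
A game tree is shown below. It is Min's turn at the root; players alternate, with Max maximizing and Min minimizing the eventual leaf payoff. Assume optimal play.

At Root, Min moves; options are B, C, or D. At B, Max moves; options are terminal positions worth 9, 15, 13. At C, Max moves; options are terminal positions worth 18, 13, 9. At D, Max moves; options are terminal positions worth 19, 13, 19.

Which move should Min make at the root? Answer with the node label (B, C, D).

B (Max): max(9, 15, 13) = 15
C (Max): max(18, 13, 9) = 18
D (Max): max(19, 13, 19) = 19
Root (Min): min(15, 18, 19) = 15
Min picks the child with the lowest value: B (value 15).

B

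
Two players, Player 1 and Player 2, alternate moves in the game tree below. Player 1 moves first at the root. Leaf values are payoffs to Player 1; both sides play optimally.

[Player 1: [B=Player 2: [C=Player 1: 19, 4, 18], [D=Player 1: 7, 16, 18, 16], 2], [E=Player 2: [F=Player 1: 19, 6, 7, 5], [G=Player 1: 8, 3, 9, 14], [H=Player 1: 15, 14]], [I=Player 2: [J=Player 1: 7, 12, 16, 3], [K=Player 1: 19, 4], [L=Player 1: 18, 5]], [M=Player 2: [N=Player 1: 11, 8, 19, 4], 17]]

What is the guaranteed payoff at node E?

F: max(19, 6, 7, 5) = 19
G: max(8, 3, 9, 14) = 14
H: max(15, 14) = 15
E: min(19, 14, 15) = 14

14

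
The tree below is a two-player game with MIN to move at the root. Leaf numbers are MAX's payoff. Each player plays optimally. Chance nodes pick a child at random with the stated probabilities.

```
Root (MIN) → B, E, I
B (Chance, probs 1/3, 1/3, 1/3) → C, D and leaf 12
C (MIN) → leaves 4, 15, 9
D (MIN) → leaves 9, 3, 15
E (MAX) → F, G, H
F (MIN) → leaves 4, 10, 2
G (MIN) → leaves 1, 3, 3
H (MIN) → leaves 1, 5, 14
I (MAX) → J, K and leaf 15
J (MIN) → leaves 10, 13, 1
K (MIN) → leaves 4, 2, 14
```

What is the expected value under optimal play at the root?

2

C (MIN): min(4, 15, 9) = 4
D (MIN): min(9, 3, 15) = 3
B (Chance): 1/3·4 + 1/3·3 + 1/3·12 = 6.33
F (MIN): min(4, 10, 2) = 2
G (MIN): min(1, 3, 3) = 1
H (MIN): min(1, 5, 14) = 1
E (MAX): max(2, 1, 1) = 2
J (MIN): min(10, 13, 1) = 1
K (MIN): min(4, 2, 14) = 2
I (MAX): max(1, 2, 15) = 15
Root (MIN): min(6.33, 2, 15) = 2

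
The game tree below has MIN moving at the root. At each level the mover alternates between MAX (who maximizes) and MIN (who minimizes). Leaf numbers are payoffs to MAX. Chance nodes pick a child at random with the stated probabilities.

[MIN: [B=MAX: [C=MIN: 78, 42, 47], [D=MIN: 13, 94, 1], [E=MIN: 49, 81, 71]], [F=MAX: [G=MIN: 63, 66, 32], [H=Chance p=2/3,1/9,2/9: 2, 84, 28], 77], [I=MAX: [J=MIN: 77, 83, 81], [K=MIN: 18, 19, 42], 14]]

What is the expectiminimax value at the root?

49

C (MIN): min(78, 42, 47) = 42
D (MIN): min(13, 94, 1) = 1
E (MIN): min(49, 81, 71) = 49
B (MAX): max(42, 1, 49) = 49
G (MIN): min(63, 66, 32) = 32
H (Chance): 2/3·2 + 1/9·84 + 2/9·28 = 16.89
F (MAX): max(32, 16.89, 77) = 77
J (MIN): min(77, 83, 81) = 77
K (MIN): min(18, 19, 42) = 18
I (MAX): max(77, 18, 14) = 77
Root (MIN): min(49, 77, 77) = 49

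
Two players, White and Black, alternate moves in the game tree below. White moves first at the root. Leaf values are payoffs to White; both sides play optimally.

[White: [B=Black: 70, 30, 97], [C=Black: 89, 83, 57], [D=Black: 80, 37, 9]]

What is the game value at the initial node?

B (Black): min(70, 30, 97) = 30
C (Black): min(89, 83, 57) = 57
D (Black): min(80, 37, 9) = 9
Root (White): max(30, 57, 9) = 57

57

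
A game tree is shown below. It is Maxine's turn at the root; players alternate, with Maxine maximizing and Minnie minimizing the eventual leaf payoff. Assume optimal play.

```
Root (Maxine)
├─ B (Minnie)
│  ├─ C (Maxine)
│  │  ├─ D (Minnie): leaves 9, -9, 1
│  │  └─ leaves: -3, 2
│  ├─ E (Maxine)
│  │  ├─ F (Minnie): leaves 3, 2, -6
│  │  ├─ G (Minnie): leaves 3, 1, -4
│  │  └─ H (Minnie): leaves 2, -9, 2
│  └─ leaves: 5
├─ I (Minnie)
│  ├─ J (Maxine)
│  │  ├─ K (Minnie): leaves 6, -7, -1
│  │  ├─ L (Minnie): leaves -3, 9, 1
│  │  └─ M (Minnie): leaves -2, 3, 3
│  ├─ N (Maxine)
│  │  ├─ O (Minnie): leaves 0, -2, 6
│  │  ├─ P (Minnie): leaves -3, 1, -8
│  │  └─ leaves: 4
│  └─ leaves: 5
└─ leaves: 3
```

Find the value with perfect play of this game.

D (Minnie): min(9, -9, 1) = -9
C (Maxine): max(-9, -3, 2) = 2
F (Minnie): min(3, 2, -6) = -6
G (Minnie): min(3, 1, -4) = -4
H (Minnie): min(2, -9, 2) = -9
E (Maxine): max(-6, -4, -9) = -4
B (Minnie): min(2, -4, 5) = -4
K (Minnie): min(6, -7, -1) = -7
L (Minnie): min(-3, 9, 1) = -3
M (Minnie): min(-2, 3, 3) = -2
J (Maxine): max(-7, -3, -2) = -2
O (Minnie): min(0, -2, 6) = -2
P (Minnie): min(-3, 1, -8) = -8
N (Maxine): max(-2, -8, 4) = 4
I (Minnie): min(-2, 4, 5) = -2
Root (Maxine): max(-4, -2, 3) = 3

3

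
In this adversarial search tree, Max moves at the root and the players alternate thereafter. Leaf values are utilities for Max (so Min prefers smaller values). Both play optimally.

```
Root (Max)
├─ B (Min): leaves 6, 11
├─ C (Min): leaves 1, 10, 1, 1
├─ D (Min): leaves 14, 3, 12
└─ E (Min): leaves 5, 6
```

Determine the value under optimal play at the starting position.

B (Min): min(6, 11) = 6
C (Min): min(1, 10, 1, 1) = 1
D (Min): min(14, 3, 12) = 3
E (Min): min(5, 6) = 5
Root (Max): max(6, 1, 3, 5) = 6

6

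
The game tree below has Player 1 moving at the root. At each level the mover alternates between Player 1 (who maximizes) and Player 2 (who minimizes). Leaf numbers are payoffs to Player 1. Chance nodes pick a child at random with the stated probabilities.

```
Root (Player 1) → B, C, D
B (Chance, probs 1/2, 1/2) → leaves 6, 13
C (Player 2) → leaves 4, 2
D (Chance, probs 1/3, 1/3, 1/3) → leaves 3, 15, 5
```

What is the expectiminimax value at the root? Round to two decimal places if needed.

9.5

B (Chance): 1/2·6 + 1/2·13 = 9.5
C (Player 2): min(4, 2) = 2
D (Chance): 1/3·3 + 1/3·15 + 1/3·5 = 7.67
Root (Player 1): max(9.5, 2, 7.67) = 9.5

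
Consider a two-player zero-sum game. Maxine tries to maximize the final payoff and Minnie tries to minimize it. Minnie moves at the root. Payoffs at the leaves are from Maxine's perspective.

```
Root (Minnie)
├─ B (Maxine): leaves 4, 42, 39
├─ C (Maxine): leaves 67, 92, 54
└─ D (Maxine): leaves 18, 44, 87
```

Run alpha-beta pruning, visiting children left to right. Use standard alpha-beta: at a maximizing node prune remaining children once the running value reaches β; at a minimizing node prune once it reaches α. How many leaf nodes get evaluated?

6

B [α=-∞,β=+∞]: v=42
C [α=-∞,β=42]: v=67 after child 1 ≥ β → β-cutoff, skip 2
D [α=-∞,β=42]: v=44 after child 2 ≥ β → β-cutoff, skip 1
Root [α=-∞,β=+∞]: v=42
Leaves evaluated: 6 of 9.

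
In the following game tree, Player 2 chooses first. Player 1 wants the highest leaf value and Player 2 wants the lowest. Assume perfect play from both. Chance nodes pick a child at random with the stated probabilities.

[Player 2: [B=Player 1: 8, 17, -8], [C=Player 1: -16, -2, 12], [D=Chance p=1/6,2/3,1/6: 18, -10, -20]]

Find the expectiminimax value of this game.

B (Player 1): max(8, 17, -8) = 17
C (Player 1): max(-16, -2, 12) = 12
D (Chance): 1/6·18 + 2/3·-10 + 1/6·-20 = -7
Root (Player 2): min(17, 12, -7) = -7

-7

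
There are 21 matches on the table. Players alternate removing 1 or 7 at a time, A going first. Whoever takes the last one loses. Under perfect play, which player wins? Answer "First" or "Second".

Second

Compute winning (W) and losing (L) positions by backward induction:
i:   0  1  2  3  4  5  6  7  8  9 10 11 12 13 14 15 16 17 18 19 20 21
     W  L  W  L  W  L  W  L  W  L  W  L  W  L  W  L  W  L  W  L  W  L
Position 21 is L, so the second player wins.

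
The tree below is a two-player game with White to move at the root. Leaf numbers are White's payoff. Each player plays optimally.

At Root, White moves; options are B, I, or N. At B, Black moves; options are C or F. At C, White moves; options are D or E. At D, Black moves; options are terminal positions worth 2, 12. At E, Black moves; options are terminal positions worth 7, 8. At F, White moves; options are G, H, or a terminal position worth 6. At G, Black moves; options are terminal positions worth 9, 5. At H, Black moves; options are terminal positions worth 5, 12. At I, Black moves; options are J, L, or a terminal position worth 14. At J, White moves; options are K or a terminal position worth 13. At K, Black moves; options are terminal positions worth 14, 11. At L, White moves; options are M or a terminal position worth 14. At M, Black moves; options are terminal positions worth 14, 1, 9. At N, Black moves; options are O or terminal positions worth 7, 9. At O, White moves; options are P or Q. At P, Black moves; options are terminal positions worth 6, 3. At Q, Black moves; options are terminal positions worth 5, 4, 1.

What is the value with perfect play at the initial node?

D (Black): min(2, 12) = 2
E (Black): min(7, 8) = 7
C (White): max(2, 7) = 7
G (Black): min(9, 5) = 5
H (Black): min(5, 12) = 5
F (White): max(5, 5, 6) = 6
B (Black): min(7, 6) = 6
K (Black): min(14, 11) = 11
J (White): max(11, 13) = 13
M (Black): min(14, 1, 9) = 1
L (White): max(1, 14) = 14
I (Black): min(13, 14, 14) = 13
P (Black): min(6, 3) = 3
Q (Black): min(5, 4, 1) = 1
O (White): max(3, 1) = 3
N (Black): min(3, 7, 9) = 3
Root (White): max(6, 13, 3) = 13

13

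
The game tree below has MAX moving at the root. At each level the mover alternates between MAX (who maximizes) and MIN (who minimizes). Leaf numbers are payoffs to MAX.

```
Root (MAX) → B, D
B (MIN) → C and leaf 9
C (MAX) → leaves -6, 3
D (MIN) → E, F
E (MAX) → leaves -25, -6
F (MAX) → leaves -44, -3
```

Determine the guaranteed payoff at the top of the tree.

3

C (MAX): max(-6, 3) = 3
B (MIN): min(3, 9) = 3
E (MAX): max(-25, -6) = -6
F (MAX): max(-44, -3) = -3
D (MIN): min(-6, -3) = -6
Root (MAX): max(3, -6) = 3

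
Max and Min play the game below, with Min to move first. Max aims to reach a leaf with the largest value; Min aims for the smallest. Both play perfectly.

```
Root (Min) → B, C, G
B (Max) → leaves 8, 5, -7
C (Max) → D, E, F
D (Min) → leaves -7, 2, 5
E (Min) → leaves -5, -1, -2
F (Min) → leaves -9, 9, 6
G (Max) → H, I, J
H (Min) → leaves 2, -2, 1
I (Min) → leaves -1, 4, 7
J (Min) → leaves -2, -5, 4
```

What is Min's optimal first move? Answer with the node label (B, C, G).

C

B (Max): max(8, 5, -7) = 8
D (Min): min(-7, 2, 5) = -7
E (Min): min(-5, -1, -2) = -5
F (Min): min(-9, 9, 6) = -9
C (Max): max(-7, -5, -9) = -5
H (Min): min(2, -2, 1) = -2
I (Min): min(-1, 4, 7) = -1
J (Min): min(-2, -5, 4) = -5
G (Max): max(-2, -1, -5) = -1
Root (Min): min(8, -5, -1) = -5
Min picks the child with the lowest value: C (value -5).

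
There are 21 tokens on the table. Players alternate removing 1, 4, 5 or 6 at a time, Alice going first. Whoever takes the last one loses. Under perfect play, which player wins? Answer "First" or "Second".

Compute winning (W) and losing (L) positions by backward induction:
i:   0  1  2  3  4  5  6  7  8  9 10 11 12 13 14 15 16 17 18 19 20 21
     W  L  W  L  W  W  W  W  W  W  L  W  L  W  W  W  W  W  W  L  W  L
Position 21 is L, so the second player wins.

Second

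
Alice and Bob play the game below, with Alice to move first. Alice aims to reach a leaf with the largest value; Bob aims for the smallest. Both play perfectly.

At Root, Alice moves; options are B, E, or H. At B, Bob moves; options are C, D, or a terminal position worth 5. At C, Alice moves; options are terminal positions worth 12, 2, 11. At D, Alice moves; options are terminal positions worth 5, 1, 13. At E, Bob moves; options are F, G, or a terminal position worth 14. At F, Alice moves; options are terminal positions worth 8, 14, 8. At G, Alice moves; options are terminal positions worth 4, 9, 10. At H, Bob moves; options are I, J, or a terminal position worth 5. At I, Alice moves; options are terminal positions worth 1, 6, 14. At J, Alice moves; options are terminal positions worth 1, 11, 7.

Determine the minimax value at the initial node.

C (Alice): max(12, 2, 11) = 12
D (Alice): max(5, 1, 13) = 13
B (Bob): min(12, 13, 5) = 5
F (Alice): max(8, 14, 8) = 14
G (Alice): max(4, 9, 10) = 10
E (Bob): min(14, 10, 14) = 10
I (Alice): max(1, 6, 14) = 14
J (Alice): max(1, 11, 7) = 11
H (Bob): min(14, 11, 5) = 5
Root (Alice): max(5, 10, 5) = 10

10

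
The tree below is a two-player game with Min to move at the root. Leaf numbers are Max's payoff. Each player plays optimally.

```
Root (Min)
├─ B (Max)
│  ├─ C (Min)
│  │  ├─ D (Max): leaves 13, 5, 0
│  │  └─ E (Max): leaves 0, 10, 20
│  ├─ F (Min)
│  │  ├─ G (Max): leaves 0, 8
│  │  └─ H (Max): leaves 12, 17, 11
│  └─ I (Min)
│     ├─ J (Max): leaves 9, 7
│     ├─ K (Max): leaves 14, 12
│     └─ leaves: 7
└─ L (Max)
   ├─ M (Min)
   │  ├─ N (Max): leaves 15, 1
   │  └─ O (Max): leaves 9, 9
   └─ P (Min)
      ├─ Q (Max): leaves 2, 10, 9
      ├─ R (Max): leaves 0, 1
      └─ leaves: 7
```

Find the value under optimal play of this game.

9

D (Max): max(13, 5, 0) = 13
E (Max): max(0, 10, 20) = 20
C (Min): min(13, 20) = 13
G (Max): max(0, 8) = 8
H (Max): max(12, 17, 11) = 17
F (Min): min(8, 17) = 8
J (Max): max(9, 7) = 9
K (Max): max(14, 12) = 14
I (Min): min(9, 14, 7) = 7
B (Max): max(13, 8, 7) = 13
N (Max): max(15, 1) = 15
O (Max): max(9, 9) = 9
M (Min): min(15, 9) = 9
Q (Max): max(2, 10, 9) = 10
R (Max): max(0, 1) = 1
P (Min): min(10, 1, 7) = 1
L (Max): max(9, 1) = 9
Root (Min): min(13, 9) = 9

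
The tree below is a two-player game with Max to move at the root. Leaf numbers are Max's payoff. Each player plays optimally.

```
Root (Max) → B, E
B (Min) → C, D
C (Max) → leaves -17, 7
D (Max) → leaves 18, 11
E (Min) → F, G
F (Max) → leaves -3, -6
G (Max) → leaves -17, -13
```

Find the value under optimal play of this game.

C (Max): max(-17, 7) = 7
D (Max): max(18, 11) = 18
B (Min): min(7, 18) = 7
F (Max): max(-3, -6) = -3
G (Max): max(-17, -13) = -13
E (Min): min(-3, -13) = -13
Root (Max): max(7, -13) = 7

7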